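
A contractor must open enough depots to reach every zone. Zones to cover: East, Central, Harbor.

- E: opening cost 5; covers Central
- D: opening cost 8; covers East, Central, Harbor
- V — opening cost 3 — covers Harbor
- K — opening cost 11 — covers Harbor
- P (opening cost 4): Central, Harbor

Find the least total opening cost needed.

This is a weighted set-cover instance.
The greedy cost-per-new-zone heuristic would pick P and D for 12, but a cheaper cover exists.
D alone covers East, Central, Harbor — every zone.
Total opening cost: 8.
No cover costs less than 8.

8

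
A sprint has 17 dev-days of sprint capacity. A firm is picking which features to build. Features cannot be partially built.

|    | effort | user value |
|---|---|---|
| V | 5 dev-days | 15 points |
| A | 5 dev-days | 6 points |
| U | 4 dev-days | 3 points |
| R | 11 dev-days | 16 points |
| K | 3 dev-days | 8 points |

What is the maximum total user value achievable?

32

V + A + K: effort 5 + 5 + 3 = 13 ≤ 17, user value 15 + 6 + 8 = 29.
V + R: effort 5 + 11 = 16 ≤ 17, user value 15 + 16 = 31.
V + A + U + K: effort 5 + 5 + 4 + 3 = 17 ≤ 17, user value 15 + 6 + 3 + 8 = 32.
Best is V, A, U, and K with total user value 32.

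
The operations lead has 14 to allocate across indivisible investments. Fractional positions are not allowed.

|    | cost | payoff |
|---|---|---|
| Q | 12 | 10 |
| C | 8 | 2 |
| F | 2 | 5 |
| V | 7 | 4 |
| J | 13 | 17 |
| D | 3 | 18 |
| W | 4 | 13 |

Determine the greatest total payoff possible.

This is an integer program with binary decision variables.
F + D + W: cost 2 + 3 + 4 = 9 ≤ 14, payoff 5 + 18 + 13 = 36.
V + D + W: cost 7 + 3 + 4 = 14 ≤ 14, payoff 4 + 18 + 13 = 35.
D + W: cost 3 + 4 = 7 ≤ 14, payoff 18 + 13 = 31.
Best is F, D, and W with total payoff 36.

36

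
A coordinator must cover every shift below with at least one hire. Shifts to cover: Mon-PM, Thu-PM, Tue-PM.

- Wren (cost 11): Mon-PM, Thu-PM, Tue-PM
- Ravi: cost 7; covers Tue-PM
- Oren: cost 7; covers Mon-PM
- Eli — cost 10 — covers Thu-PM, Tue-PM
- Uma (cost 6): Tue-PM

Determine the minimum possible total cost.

Wren alone covers Mon-PM, Thu-PM, Tue-PM — every shift.
Total cost: 11.
No cover costs less than 11.

11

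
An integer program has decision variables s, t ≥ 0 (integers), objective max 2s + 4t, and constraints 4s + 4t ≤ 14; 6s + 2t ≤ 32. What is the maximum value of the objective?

12

Relaxing integrality, the LP optimum is 14.00 at (s,t) = (0, 3.5), which is not an integer point.
(s,t)=(0,3): 4·0+4·3=12≤14, 6·0+2·3=6≤32, objective 12.
(s,t)=(1,2): 4·1+4·2=12≤14, 6·1+2·2=10≤32, objective 10.
(s,t)=(0,2): 4·0+4·2=8≤14, 6·0+2·2=4≤32, objective 8.
The best lattice point is (0,3), giving 12.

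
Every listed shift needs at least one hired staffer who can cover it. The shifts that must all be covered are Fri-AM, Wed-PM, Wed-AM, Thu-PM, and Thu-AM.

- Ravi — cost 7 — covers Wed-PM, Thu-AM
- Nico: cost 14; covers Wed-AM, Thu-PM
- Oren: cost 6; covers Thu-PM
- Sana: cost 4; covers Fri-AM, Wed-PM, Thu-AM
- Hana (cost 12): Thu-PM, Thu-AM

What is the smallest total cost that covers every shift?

The greedy cost-per-new-shift heuristic would pick Sana, Oren, and Nico for 24, but a cheaper cover exists.
Choose Nico and Sana: together they cover Fri-AM, Wed-PM, Wed-AM, Thu-PM, Thu-AM — every shift.
Total cost: 14 + 4 = 18.
No cover costs less than 18.

18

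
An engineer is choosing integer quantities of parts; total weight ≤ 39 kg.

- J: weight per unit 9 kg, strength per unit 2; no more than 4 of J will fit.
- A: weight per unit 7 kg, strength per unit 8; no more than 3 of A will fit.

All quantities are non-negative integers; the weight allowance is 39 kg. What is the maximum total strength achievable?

28

A has the best ratio (8/7); taking only A gives at most 3×8 = 24 (stopped by the supply cap of 3).
Mixing does better — 2×J and 3×A: weight 39 ≤ 39, strength 2·2 + 3·8 = 28.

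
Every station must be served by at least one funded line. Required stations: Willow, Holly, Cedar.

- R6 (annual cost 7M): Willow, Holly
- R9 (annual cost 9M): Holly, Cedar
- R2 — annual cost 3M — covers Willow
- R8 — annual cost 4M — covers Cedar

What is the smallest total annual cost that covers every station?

11

This is an integer covering problem.
The greedy cost-per-new-station heuristic would pick R2, R8, and R6 for 14, but a cheaper cover exists.
Choose R6 and R8: together they cover Willow, Holly, Cedar — every station.
Total annual cost: 7 + 4 = 11.
No cover costs less than 11.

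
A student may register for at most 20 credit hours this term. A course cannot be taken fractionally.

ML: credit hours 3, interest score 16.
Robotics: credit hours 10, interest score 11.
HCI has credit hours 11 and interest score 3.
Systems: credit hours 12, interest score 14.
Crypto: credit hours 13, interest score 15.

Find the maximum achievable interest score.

31

ML + Systems: credit hours 3 + 12 = 15 ≤ 20, interest score 16 + 14 = 30.
ML + Crypto: credit hours 3 + 13 = 16 ≤ 20, interest score 16 + 15 = 31.
Best is ML and Crypto with total interest score 31.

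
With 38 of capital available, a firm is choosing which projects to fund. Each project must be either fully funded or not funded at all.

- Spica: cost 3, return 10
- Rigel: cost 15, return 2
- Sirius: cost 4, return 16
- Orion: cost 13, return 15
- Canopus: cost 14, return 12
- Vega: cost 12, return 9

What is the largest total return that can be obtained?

Spica + Sirius + Orion + Vega: cost 3 + 4 + 13 + 12 = 32 ≤ 38, return 10 + 16 + 15 + 9 = 50.
Spica + Sirius + Orion + Canopus: cost 3 + 4 + 13 + 14 = 34 ≤ 38, return 10 + 16 + 15 + 12 = 53.
Spica + Sirius + Canopus + Vega: cost 3 + 4 + 14 + 12 = 33 ≤ 38, return 10 + 16 + 12 + 9 = 47.
Best is Spica, Sirius, Orion, and Canopus with total return 53.

53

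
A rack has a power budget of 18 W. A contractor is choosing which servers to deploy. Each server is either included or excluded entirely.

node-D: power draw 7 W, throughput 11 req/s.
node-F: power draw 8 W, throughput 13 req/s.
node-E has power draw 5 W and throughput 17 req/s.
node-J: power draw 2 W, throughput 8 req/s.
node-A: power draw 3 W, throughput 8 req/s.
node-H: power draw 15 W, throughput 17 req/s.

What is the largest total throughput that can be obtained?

node-F + node-E + node-J + node-A: power draw 8 + 5 + 2 + 3 = 18 ≤ 18, throughput 13 + 17 + 8 + 8 = 46.
node-D + node-E + node-J + node-A: power draw 7 + 5 + 2 + 3 = 17 ≤ 18, throughput 11 + 17 + 8 + 8 = 44.
node-F + node-E + node-J: power draw 8 + 5 + 2 = 15 ≤ 18, throughput 13 + 17 + 8 = 38.
Best is node-F, node-E, node-J, and node-A with total throughput 46.

46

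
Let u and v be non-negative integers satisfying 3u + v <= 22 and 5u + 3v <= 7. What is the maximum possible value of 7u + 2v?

(u,v)=(1,0) is feasible, giving 7.
(u,v)=(0,1) is feasible, giving 2.
(u,v)=(0,0) is feasible, giving 0.
The best lattice point is (1,0), giving 7.

7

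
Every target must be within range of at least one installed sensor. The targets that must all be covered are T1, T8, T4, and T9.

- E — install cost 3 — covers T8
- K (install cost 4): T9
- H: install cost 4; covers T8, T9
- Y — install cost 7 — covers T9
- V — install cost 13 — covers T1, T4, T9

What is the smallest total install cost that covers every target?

The greedy cost-per-new-target heuristic would pick H and V for 17, but a cheaper cover exists.
Choose E and V: together they cover T1, T8, T4, T9 — every target.
Total install cost: 3 + 13 = 16.
No cover costs less than 16.

16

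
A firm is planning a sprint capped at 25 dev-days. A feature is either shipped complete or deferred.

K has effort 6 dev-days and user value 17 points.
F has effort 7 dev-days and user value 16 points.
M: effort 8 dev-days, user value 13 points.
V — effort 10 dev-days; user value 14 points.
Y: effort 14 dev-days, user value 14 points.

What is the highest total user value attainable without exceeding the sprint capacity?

47

Allowing fractional choices, the relaxed optimum would be about 51.6, but features are indivisible.
K + F + M: effort 6 + 7 + 8 = 21 ≤ 25, user value 17 + 16 + 13 = 46.
K + F + V: effort 6 + 7 + 10 = 23 ≤ 25, user value 17 + 16 + 14 = 47.
Best is K, F, and V with total user value 47.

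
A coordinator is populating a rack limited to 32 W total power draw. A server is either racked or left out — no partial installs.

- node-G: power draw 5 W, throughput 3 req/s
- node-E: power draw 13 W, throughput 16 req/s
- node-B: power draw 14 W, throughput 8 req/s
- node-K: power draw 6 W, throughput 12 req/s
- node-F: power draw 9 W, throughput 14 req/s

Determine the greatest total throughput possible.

This is a 0-1 knapsack instance.
Take node-E, node-K, and node-F: power draw 13 + 6 + 9 = 28 ≤ 32, throughput 16 + 12 + 14 = 42.
No other feasible combination does better.

42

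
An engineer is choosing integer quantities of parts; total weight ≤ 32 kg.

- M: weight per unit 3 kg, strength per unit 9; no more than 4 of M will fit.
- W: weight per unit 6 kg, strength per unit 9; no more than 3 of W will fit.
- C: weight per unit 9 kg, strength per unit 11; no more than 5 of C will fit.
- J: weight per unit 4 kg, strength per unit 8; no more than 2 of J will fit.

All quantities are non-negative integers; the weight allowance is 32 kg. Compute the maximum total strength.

4×M, 1×W, 1×C, and 1×J: weight 31 ≤ 32, strength 4·9 + 1·9 + 1·11 + 1·8 = 64.
4×M, 2×W, and 2×J: weight 32 ≤ 32, strength 4·9 + 2·9 + 2·8 = 70.
Best is 70.

70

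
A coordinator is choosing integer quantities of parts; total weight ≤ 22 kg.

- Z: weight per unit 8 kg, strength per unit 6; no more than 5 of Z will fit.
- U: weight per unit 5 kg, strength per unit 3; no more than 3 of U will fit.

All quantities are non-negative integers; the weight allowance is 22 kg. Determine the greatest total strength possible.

This is a bounded integer knapsack.
Z has the best ratio (6/8); taking only Z gives at most 2×6 = 12 (stopped by the weight limit).
Mixing does better — 2×Z and 1×U: weight 21 ≤ 22, strength 2·6 + 1·3 = 15.

15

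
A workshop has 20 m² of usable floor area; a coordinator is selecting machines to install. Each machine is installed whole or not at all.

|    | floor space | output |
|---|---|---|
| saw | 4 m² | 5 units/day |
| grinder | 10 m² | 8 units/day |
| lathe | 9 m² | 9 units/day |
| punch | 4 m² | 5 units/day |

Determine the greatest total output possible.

saw + lathe + punch: floor space 4 + 9 + 4 = 17 ≤ 20, output 5 + 9 + 5 = 19.
saw + grinder + punch: floor space 4 + 10 + 4 = 18 ≤ 20, output 5 + 8 + 5 = 18.
Best is saw, lathe, and punch with total output 19.

19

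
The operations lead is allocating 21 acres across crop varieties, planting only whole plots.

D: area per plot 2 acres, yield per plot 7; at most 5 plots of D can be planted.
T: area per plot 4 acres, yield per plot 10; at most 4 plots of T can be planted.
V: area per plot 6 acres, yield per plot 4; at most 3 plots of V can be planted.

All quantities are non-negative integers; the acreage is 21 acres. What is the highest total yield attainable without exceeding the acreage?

D has the best ratio (7/2); taking only D gives at most 5×7 = 35 (stopped by the supply cap of 5).
Mixing does better — 4×D and 3×T: area 20 ≤ 21, yield 4·7 + 3·10 = 58.

58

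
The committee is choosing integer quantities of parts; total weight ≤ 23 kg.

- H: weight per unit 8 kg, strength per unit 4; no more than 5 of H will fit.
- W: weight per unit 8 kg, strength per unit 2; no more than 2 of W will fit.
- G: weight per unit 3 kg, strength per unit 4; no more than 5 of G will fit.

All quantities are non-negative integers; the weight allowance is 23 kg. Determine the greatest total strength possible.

24

Take 1×H and 5×G: weight 23 ≤ 23, strength 1·4 + 5·4 = 24.
G has the best ratio (4/3) and is taken to its limit of 5; remaining capacity is filled optimally with the others.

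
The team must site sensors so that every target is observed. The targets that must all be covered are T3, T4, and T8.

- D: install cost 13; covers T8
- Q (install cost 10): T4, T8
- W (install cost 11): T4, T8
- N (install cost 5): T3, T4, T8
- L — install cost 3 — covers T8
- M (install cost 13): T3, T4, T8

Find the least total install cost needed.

5

N alone covers T3, T4, T8 — every target.
Total install cost: 5.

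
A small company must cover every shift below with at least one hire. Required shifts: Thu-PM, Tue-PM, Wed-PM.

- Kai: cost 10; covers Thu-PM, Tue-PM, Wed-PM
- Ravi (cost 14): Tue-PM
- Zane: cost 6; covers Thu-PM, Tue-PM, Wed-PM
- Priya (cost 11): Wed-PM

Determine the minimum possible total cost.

6

This is an integer covering problem.
Zane alone covers Thu-PM, Tue-PM, Wed-PM — every shift.
Total cost: 6.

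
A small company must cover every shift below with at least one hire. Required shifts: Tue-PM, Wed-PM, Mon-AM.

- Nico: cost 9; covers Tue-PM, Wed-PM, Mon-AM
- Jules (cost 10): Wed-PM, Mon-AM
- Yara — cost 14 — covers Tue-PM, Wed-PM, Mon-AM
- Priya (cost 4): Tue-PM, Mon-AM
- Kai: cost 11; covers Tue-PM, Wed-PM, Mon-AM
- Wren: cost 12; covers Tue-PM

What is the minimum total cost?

9

The greedy cost-per-new-shift heuristic would pick Priya and Nico for 13, but a cheaper cover exists.
Nico alone covers Tue-PM, Wed-PM, Mon-AM — every shift.
Total cost: 9.
No cover costs less than 9.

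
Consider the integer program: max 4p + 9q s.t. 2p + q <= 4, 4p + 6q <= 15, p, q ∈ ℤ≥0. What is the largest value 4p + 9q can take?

Relaxing integrality, the LP optimum is 22.50 at (p,q) = (0, 2.5), which is not an integer point.
(p,q)=(0,2): 2·0+1·2=2≤4, 4·0+6·2=12≤15, objective 18.
(p,q)=(1,1): 2·1+1·1=3≤4, 4·1+6·1=10≤15, objective 13.
The best lattice point is (0,2), giving 18.

18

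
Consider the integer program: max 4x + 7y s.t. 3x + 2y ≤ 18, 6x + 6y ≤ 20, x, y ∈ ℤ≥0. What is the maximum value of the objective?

21

The continuous relaxation peaks at (0, 3.33) with value 23.33; rounding to a feasible lattice point costs some objective.
(x,y)=(0,3): 3·0+2·3=6≤18, 6·0+6·3=18≤20, objective 21.
(x,y)=(1,2): 3·1+2·2=7≤18, 6·1+6·2=18≤20, objective 18.
(x,y)=(0,2): 3·0+2·2=4≤18, 6·0+6·2=12≤20, objective 14.
The best lattice point is (0,3), giving 21.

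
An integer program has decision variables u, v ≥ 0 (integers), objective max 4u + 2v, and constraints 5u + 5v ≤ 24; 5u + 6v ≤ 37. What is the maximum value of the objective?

16

The continuous relaxation peaks at (4.8, 0) with value 19.20; rounding to a feasible lattice point costs some objective.
(u,v)=(4,0): 5·4+5·0=20≤24, 5·4+6·0=20≤37, objective 16.
(u,v)=(3,1): 5·3+5·1=20≤24, 5·3+6·1=21≤37, objective 14.
(u,v)=(3,0): 5·3+5·0=15≤24, 5·3+6·0=15≤37, objective 12.
The best lattice point is (4,0), giving 16.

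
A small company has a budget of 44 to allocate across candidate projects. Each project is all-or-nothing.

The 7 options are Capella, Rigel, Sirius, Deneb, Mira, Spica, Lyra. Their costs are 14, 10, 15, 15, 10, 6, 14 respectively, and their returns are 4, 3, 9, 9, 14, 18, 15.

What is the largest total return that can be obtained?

Treat it as a binary knapsack problem.
Rigel + Mira + Spica + Lyra: cost 10 + 10 + 6 + 14 = 40 ≤ 44, return 3 + 14 + 18 + 15 = 50.
Mira + Spica + Lyra: cost 10 + 6 + 14 = 30 ≤ 44, return 14 + 18 + 15 = 47.
Capella + Mira + Spica + Lyra: cost 14 + 10 + 6 + 14 = 44 ≤ 44, return 4 + 14 + 18 + 15 = 51.
Best is Capella, Mira, Spica, and Lyra with total return 51.

51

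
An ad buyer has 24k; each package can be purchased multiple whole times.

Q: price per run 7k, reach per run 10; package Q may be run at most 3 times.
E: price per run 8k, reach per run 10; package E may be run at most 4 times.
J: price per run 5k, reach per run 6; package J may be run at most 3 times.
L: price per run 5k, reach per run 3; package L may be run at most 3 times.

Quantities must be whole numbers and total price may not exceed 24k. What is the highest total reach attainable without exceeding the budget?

2×Q and 2×J: price 24 ≤ 24, reach 2·10 + 2·6 = 32.
3×E: price 24 ≤ 24, reach 3·10 = 30.
Best is 32.

32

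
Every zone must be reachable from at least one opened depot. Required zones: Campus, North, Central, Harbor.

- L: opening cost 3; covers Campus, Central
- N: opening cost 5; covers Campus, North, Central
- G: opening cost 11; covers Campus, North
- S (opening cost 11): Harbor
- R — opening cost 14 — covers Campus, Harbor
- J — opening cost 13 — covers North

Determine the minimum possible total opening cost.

The greedy cost-per-new-zone heuristic would pick L, N, and S for 19, but a cheaper cover exists.
Choose N and S: together they cover Campus, North, Central, Harbor — every zone.
Total opening cost: 5 + 11 = 16.
No cover costs less than 16.

16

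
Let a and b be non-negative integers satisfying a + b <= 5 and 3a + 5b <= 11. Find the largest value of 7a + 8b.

22

The continuous relaxation peaks at (3.67, 0) with value 25.67; rounding to a feasible lattice point costs some objective.
(a,b)=(2,1): 1·2+1·1=3≤5, 3·2+5·1=11≤11, objective 22.
(a,b)=(3,0): 1·3+1·0=3≤5, 3·3+5·0=9≤11, objective 21.
The best lattice point is (2,1), giving 22.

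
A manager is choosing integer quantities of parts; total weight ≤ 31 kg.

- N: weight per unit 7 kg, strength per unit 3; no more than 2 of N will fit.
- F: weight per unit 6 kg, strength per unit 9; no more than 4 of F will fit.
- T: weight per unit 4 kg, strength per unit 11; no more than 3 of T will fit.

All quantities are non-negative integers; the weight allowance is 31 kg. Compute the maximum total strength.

60

1×N, 2×F, and 3×T: weight 31 ≤ 31, strength 1·3 + 2·9 + 3·11 = 54.
3×F and 3×T: weight 30 ≤ 31, strength 3·9 + 3·11 = 60.
Best is 60.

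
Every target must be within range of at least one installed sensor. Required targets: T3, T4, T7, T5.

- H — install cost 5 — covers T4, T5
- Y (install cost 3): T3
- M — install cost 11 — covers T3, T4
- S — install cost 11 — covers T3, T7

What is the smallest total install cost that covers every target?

This is an integer covering problem.
The greedy cost-per-new-target heuristic would pick H, Y, and S for 19, but a cheaper cover exists.
Choose H and S: together they cover T3, T4, T7, T5 — every target.
Total install cost: 5 + 11 = 16.
No cover costs less than 16.

16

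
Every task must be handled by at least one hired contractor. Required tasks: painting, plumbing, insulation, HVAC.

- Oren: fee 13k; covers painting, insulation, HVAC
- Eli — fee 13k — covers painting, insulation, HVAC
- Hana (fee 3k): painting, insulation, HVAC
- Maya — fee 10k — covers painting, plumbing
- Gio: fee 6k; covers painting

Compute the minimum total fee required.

13

This is an integer covering problem.
Choose Hana and Maya: together they cover painting, plumbing, insulation, HVAC — every task.
Total fee: 3 + 10 = 13.
No cover costs less than 13.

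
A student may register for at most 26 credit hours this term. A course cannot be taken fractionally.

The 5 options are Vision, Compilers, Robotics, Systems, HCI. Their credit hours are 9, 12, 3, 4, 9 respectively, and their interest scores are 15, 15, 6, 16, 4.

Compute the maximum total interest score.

46

Take Vision, Compilers, and Systems: credit hours 9 + 12 + 4 = 25 ≤ 26, interest score 15 + 15 + 16 = 46.
No other feasible combination does better.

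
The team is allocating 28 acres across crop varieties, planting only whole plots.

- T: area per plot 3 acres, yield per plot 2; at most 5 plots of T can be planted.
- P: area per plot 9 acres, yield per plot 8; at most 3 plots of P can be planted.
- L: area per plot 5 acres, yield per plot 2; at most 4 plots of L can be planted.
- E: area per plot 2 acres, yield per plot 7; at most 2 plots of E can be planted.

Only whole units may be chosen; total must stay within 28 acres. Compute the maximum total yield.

34

Take 2×T, 2×P, and 2×E: area 28 ≤ 28, yield 2·2 + 2·8 + 2·7 = 34.
E has the best ratio (7/2) and is taken to its limit of 2; remaining capacity is filled optimally with the others.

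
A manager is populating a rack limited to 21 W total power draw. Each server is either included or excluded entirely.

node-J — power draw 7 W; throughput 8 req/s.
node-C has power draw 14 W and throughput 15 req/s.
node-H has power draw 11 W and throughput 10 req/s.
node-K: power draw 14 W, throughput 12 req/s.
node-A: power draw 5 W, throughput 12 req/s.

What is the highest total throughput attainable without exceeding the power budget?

27

node-C + node-A: power draw 14 + 5 = 19 ≤ 21, throughput 15 + 12 = 27.
node-K + node-A: power draw 14 + 5 = 19 ≤ 21, throughput 12 + 12 = 24.
Best is node-C and node-A with total throughput 27.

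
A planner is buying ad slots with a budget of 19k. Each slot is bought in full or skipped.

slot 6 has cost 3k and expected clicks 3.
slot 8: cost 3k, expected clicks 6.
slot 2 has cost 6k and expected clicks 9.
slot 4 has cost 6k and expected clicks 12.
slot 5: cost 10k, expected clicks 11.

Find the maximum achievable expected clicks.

30

This is an integer program with binary decision variables.
Allowing fractional choices, the relaxed optimum would be about 31.4, but ad slots are indivisible.
slot 8 + slot 4 + slot 5: cost 3 + 6 + 10 = 19 ≤ 19, expected clicks 6 + 12 + 11 = 29.
slot 6 + slot 8 + slot 2 + slot 4: cost 3 + 3 + 6 + 6 = 18 ≤ 19, expected clicks 3 + 6 + 9 + 12 = 30.
Best is slot 6, slot 8, slot 2, and slot 4 with total expected clicks 30.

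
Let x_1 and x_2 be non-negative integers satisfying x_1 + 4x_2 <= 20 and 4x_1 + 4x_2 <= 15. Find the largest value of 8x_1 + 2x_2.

24

(x_1,x_2)=(3,0): 1·3+4·0=3≤20, 4·3+4·0=12≤15, objective 24.
(x_1,x_2)=(2,1): 1·2+4·1=6≤20, 4·2+4·1=12≤15, objective 18.
(x_1,x_2)=(2,0): 1·2+4·0=2≤20, 4·2+4·0=8≤15, objective 16.
The best lattice point is (3,0), giving 24.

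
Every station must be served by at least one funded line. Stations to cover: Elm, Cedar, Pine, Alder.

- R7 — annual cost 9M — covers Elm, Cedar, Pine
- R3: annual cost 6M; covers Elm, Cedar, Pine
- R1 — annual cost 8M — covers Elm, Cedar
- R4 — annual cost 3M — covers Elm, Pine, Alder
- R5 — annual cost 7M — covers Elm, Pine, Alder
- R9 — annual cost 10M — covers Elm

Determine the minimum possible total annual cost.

Choose R3 and R4: together they cover Elm, Cedar, Pine, Alder — every station.
Total annual cost: 6 + 3 = 9.
No cover costs less than 9.

9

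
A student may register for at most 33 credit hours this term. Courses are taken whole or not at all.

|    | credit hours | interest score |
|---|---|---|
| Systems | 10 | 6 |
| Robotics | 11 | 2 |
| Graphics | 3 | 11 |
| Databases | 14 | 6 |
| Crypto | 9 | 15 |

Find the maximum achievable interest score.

Allowing fractional choices, the relaxed optimum would be about 36.7, but courses are indivisible.
Systems + Robotics + Graphics + Crypto: credit hours 10 + 11 + 3 + 9 = 33 ≤ 33, interest score 6 + 2 + 11 + 15 = 34.
Systems + Graphics + Crypto: credit hours 10 + 3 + 9 = 22 ≤ 33, interest score 6 + 11 + 15 = 32.
Graphics + Databases + Crypto: credit hours 3 + 14 + 9 = 26 ≤ 33, interest score 11 + 6 + 15 = 32.
Best is Systems, Robotics, Graphics, and Crypto with total interest score 34.

34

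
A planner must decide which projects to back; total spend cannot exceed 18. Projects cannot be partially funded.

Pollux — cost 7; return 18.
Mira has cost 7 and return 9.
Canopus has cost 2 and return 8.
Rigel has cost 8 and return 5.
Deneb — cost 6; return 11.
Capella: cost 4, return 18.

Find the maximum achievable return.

Take Pollux, Deneb, and Capella: cost 7 + 6 + 4 = 17 ≤ 18, return 18 + 11 + 18 = 47.
No other feasible combination does better.

47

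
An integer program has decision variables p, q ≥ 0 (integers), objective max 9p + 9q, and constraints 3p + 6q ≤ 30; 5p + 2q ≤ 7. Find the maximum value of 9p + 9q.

(p,q)=(0,3): 3·0+6·3=18≤30, 5·0+2·3=6≤7, objective 27.
(p,q)=(0,2): 3·0+6·2=12≤30, 5·0+2·2=4≤7, objective 18.
The best lattice point is (0,3), giving 27.

27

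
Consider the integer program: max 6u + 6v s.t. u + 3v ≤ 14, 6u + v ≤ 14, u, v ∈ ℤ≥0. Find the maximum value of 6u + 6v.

The continuous relaxation peaks at (1.65, 4.12) with value 34.59; rounding to a feasible lattice point costs some objective.
(u,v)=(1,4) is feasible, giving 30.
(u,v)=(1,3) is feasible, giving 24.
(u,v)=(0,4) is feasible, giving 24.
(u,v)=(0,3) is feasible, giving 18.
The best lattice point is (1,4), giving 30.

30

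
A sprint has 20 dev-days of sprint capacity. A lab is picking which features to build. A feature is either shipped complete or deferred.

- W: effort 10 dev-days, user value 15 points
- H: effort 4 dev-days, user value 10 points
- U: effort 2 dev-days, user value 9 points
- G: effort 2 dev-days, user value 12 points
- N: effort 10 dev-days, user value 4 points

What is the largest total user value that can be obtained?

46

W + U + G: effort 10 + 2 + 2 = 14 ≤ 20, user value 15 + 9 + 12 = 36.
W + H + U + G: effort 10 + 4 + 2 + 2 = 18 ≤ 20, user value 15 + 10 + 9 + 12 = 46.
W + H + G: effort 10 + 4 + 2 = 16 ≤ 20, user value 15 + 10 + 12 = 37.
Best is W, H, U, and G with total user value 46.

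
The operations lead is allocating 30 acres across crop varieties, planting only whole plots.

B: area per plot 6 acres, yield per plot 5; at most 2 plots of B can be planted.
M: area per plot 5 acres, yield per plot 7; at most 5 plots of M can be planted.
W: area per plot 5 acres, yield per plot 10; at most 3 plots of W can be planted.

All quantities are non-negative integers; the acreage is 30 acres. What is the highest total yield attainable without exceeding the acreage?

Take 3×M and 3×W: area 30 ≤ 30, yield 3·7 + 3·10 = 51.
W has the best ratio (10/5) and is taken to its limit of 3; remaining capacity is filled optimally with the others.

51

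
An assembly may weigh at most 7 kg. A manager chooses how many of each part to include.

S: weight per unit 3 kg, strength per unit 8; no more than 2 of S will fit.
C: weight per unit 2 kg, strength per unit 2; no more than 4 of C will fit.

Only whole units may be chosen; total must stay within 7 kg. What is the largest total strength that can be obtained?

Take 2×S: weight 6 ≤ 7, strength 2·8 = 16.
S has the best ratio (8/3) and is taken to its limit of 2; remaining capacity is filled optimally with the others.

16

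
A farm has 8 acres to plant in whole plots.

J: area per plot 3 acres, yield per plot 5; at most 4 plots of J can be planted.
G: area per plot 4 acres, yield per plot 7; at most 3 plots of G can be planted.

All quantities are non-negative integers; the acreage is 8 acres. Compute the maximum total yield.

14

This is a bounded integer knapsack.
2×G: area 8 ≤ 8, yield 2·7 = 14.
1×J and 1×G: area 7 ≤ 8, yield 1·5 + 1·7 = 12.
Best is 14.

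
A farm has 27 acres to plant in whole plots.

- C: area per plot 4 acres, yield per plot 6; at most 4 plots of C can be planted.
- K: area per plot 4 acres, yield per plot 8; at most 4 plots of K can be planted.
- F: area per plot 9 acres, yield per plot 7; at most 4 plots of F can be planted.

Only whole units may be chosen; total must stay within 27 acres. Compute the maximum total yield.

This is a bounded integer knapsack.
K has the best ratio (8/4); taking only K gives at most 4×8 = 32 (stopped by the supply cap of 4).
Mixing does better — 2×C and 4×K: area 24 ≤ 27, yield 2·6 + 4·8 = 44.

44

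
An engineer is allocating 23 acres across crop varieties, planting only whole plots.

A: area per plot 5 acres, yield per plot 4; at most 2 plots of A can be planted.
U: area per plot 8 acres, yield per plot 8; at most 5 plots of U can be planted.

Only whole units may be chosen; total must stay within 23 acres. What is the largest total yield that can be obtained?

20

U has the best ratio (8/8); taking only U gives at most 2×8 = 16 (stopped by the area limit).
Mixing does better — 1×A and 2×U: area 21 ≤ 23, yield 1·4 + 2·8 = 20.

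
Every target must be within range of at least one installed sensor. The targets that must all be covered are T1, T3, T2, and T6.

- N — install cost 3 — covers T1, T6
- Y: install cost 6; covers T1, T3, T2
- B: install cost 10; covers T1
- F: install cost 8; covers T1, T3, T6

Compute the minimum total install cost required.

Choose N and Y: together they cover T1, T3, T2, T6 — every target.
Total install cost: 3 + 6 = 9.

9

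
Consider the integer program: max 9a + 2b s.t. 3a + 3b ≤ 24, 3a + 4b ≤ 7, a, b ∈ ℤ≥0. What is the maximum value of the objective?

18

(a,b)=(2,0): 3·2+3·0=6≤24, 3·2+4·0=6≤7, objective 18.
(a,b)=(1,1): 3·1+3·1=6≤24, 3·1+4·1=7≤7, objective 11.
(a,b)=(1,0): 3·1+3·0=3≤24, 3·1+4·0=3≤7, objective 9.
The best lattice point is (2,0), giving 18.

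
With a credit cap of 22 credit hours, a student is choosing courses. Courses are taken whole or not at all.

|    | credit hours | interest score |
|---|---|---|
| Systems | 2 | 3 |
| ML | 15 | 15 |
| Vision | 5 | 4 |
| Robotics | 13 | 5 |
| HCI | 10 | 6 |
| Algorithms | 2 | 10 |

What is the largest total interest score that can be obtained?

Treat it as a binary knapsack problem.
Allowing fractional choices, the relaxed optimum would be about 30.4, but courses are indivisible.
ML + Vision + Algorithms: credit hours 15 + 5 + 2 = 22 ≤ 22, interest score 15 + 4 + 10 = 29.
ML + Algorithms: credit hours 15 + 2 = 17 ≤ 22, interest score 15 + 10 = 25.
Systems + ML + Algorithms: credit hours 2 + 15 + 2 = 19 ≤ 22, interest score 3 + 15 + 10 = 28.
Best is ML, Vision, and Algorithms with total interest score 29.

29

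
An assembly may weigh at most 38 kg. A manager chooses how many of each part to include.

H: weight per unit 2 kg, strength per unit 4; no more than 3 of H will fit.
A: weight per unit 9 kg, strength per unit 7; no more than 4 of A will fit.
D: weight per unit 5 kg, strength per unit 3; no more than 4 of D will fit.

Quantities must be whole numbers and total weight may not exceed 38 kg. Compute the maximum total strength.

36

3×H, 3×A, and 1×D: weight 38 ≤ 38, strength 3·4 + 3·7 + 1·3 = 36.
3×H and 3×A: weight 33 ≤ 38, strength 3·4 + 3·7 = 33.
Best is 36.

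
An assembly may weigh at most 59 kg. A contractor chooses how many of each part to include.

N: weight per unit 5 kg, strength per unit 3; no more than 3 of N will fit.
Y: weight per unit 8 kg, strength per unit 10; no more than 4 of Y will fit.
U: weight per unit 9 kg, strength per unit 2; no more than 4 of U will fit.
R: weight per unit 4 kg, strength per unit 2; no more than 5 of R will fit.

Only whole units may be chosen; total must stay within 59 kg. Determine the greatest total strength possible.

3×N, 4×Y, and 3×R: weight 59 ≤ 59, strength 3·3 + 4·10 + 3·2 = 55.
2×N, 4×Y, and 4×R: weight 58 ≤ 59, strength 2·3 + 4·10 + 4·2 = 54.
Best is 55.

55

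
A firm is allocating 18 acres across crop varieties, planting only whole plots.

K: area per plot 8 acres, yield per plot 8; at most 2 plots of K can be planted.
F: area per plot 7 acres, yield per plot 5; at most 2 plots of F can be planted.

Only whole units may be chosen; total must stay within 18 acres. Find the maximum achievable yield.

16

K has the best ratio (8/8); taking only K gives at most 2×8 = 16 (stopped by the area limit).
Optimal: 2×K: area 16 ≤ 18, yield 2·8 = 16.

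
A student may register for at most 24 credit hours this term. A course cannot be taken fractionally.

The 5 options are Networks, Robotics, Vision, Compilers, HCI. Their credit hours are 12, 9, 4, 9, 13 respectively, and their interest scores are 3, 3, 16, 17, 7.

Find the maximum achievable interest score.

Vision + Compilers: credit hours 4 + 9 = 13 ≤ 24, interest score 16 + 17 = 33.
Robotics + Vision + Compilers: credit hours 9 + 4 + 9 = 22 ≤ 24, interest score 3 + 16 + 17 = 36.
Compilers + HCI: credit hours 9 + 13 = 22 ≤ 24, interest score 17 + 7 = 24.
Best is Robotics, Vision, and Compilers with total interest score 36.

36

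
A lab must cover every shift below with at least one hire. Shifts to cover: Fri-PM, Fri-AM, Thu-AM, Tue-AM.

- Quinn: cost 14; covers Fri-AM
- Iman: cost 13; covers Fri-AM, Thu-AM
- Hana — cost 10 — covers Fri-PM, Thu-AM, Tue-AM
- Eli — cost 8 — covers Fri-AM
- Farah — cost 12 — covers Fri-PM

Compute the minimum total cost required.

18

This is an integer covering problem.
Choose Hana and Eli: together they cover Fri-PM, Fri-AM, Thu-AM, Tue-AM — every shift.
Total cost: 10 + 8 = 18.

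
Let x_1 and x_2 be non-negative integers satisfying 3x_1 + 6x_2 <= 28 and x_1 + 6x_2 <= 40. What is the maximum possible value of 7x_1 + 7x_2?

63

(x_1,x_2)=(9,0): 3·9+6·0=27≤28, 1·9+6·0=9≤40, objective 63.
(x_1,x_2)=(8,0): 3·8+6·0=24≤28, 1·8+6·0=8≤40, objective 56.
Maximum is 63 at (x_1,x_2)=(9,0).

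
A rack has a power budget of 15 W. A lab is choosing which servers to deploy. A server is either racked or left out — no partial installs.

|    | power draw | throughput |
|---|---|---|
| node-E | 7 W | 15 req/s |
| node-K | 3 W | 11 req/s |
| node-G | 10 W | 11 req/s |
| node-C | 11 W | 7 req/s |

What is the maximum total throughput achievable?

26

Take node-E and node-K: power draw 7 + 3 = 10 ≤ 15, throughput 15 + 11 = 26.
No other feasible combination does better.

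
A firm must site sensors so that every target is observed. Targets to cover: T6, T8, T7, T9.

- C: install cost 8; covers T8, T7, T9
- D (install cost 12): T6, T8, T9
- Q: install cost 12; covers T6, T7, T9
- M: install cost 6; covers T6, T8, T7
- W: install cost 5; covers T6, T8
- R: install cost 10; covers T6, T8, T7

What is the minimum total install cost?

The greedy cost-per-new-target heuristic would pick M and C for 14, but a cheaper cover exists.
Choose C and W: together they cover T6, T8, T7, T9 — every target.
Total install cost: 8 + 5 = 13.
No cover costs less than 13.

13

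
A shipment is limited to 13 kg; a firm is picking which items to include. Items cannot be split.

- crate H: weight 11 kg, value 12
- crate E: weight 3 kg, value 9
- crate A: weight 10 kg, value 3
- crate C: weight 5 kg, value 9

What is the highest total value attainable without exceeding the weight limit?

Allowing fractional choices, the relaxed optimum would be about 23.5, but items are indivisible.
crate H: weight 11 ≤ 13, value 12.
crate E + crate C: weight 3 + 5 = 8 ≤ 13, value 9 + 9 = 18.
Best is crate E and crate C with total value 18.

18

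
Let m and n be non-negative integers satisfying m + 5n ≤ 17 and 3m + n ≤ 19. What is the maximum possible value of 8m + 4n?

Relaxing integrality, the LP optimum is 53.71 at (m,n) = (5.57, 2.29), which is not an integer point.
(m,n)=(6,1): 1·6+5·1=11≤17, 3·6+1·1=19≤19, objective 52.
(m,n)=(6,0): 1·6+5·0=6≤17, 3·6+1·0=18≤19, objective 48.
(m,n)=(5,2): 1·5+5·2=15≤17, 3·5+1·2=17≤19, objective 48.
No feasible integer point exceeds 52.

52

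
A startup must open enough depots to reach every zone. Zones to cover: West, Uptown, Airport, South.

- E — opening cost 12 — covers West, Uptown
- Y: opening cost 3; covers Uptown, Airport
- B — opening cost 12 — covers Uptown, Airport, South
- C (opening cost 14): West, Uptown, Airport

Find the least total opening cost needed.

24

This is a weighted set-cover instance.
The greedy cost-per-new-zone heuristic would pick Y, E, and B for 27, but a cheaper cover exists.
Choose E and B: together they cover West, Uptown, Airport, South — every zone.
Total opening cost: 12 + 12 = 24.
No cover costs less than 24.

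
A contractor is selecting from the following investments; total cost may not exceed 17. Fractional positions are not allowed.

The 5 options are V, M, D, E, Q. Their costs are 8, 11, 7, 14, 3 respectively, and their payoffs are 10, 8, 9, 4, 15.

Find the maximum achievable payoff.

Allowing fractional choices, the relaxed optimum would be about 32.8, but investments are indivisible.
V + Q: cost 8 + 3 = 11 ≤ 17, payoff 10 + 15 = 25.
D + Q: cost 7 + 3 = 10 ≤ 17, payoff 9 + 15 = 24.
M + Q: cost 11 + 3 = 14 ≤ 17, payoff 8 + 15 = 23.
Best is V and Q with total payoff 25.

25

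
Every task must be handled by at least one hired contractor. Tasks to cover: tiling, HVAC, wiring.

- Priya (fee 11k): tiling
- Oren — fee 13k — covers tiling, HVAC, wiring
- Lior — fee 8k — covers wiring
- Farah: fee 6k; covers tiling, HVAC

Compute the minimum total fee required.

13

Oren alone covers tiling, HVAC, wiring — every task.
Total fee: 13.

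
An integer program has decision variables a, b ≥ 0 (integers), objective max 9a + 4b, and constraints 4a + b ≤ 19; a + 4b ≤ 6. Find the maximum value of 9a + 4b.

(a,b)=(4,0): 4·4+1·0=16≤19, 1·4+4·0=4≤6, objective 36.
(a,b)=(3,0): 4·3+1·0=12≤19, 1·3+4·0=3≤6, objective 27.
Maximum is 36 at (a,b)=(4,0).

36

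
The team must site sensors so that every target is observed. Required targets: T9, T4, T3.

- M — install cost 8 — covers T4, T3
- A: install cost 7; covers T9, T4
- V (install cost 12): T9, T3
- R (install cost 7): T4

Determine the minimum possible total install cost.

Choose M and A: together they cover T9, T4, T3 — every target.
Total install cost: 8 + 7 = 15.
No cover costs less than 15.

15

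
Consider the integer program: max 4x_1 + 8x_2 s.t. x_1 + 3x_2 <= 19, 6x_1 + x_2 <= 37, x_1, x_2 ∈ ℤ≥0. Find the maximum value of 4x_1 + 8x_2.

56

(x_1,x_2)=(4,5): 1·4+3·5=19≤19, 6·4+1·5=29≤37, objective 56.
(x_1,x_2)=(5,4): 1·5+3·4=17≤19, 6·5+1·4=34≤37, objective 52.
Maximum is 56 at (x_1,x_2)=(4,5).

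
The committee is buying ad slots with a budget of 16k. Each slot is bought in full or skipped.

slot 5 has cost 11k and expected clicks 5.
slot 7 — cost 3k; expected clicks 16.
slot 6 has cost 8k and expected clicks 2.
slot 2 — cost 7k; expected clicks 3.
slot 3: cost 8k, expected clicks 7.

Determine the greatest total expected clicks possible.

slot 7 + slot 2: cost 3 + 7 = 10 ≤ 16, expected clicks 16 + 3 = 19.
slot 5 + slot 7: cost 11 + 3 = 14 ≤ 16, expected clicks 5 + 16 = 21.
slot 7 + slot 3: cost 3 + 8 = 11 ≤ 16, expected clicks 16 + 7 = 23.
Best is slot 7 and slot 3 with total expected clicks 23.

23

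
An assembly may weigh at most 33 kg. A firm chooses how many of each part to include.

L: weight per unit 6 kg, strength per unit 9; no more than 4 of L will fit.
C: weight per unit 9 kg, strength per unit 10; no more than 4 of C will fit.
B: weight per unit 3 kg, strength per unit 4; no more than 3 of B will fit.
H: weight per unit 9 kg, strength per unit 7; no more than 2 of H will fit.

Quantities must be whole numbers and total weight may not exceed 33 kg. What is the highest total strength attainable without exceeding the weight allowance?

L has the best ratio (9/6); taking only L gives at most 4×9 = 36 (stopped by the supply cap of 4).
Mixing does better — 4×L and 3×B: weight 33 ≤ 33, strength 4·9 + 3·4 = 48.

48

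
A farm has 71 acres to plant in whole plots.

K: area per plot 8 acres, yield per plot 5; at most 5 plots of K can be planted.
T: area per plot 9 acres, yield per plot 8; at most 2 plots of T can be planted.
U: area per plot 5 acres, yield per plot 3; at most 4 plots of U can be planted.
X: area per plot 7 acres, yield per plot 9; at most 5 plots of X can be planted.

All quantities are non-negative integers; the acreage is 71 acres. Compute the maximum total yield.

72

1×K, 2×T, 2×U, and 5×X: area 71 ≤ 71, yield 1·5 + 2·8 + 2·3 + 5·9 = 72.
2×K, 2×T, and 5×X: area 69 ≤ 71, yield 2·5 + 2·8 + 5·9 = 71.
Best is 72.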